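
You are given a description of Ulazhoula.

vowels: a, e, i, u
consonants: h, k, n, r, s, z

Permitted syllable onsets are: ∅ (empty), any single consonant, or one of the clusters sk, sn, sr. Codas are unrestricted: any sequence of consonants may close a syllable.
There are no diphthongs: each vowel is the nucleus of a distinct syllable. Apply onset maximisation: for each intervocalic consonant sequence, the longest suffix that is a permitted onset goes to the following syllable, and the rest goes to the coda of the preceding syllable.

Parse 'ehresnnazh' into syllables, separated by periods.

The vowels are e, e, a — 3 nuclei, so 3 syllables.
σ1/σ2 boundary: /hr/ splits as /h/ + /r/ (/r/ is the longest suffix that is a licit onset).
σ2/σ3 boundary: /snn/ — longest licit onset from the right is /n/, leaving /sn/ as coda.

eh.resn.nazh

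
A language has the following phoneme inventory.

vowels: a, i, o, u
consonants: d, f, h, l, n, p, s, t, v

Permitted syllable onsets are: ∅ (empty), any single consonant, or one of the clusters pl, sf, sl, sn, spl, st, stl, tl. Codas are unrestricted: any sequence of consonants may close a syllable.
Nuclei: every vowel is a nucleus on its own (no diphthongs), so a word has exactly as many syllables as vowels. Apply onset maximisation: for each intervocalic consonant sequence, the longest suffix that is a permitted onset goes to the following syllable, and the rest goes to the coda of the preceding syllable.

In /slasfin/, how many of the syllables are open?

Vowels present: a, i; each is a nucleus, giving 2 syllables.
/a…i/ gap (V1→V2): /sf/ — entire cluster is a permitted onset → onset /sf/, coda ∅.
Putting it together: sla.sfin.
Classifying each syllable: /sla/ (open), /sfin/ (closed).
Open syllables: 1.

1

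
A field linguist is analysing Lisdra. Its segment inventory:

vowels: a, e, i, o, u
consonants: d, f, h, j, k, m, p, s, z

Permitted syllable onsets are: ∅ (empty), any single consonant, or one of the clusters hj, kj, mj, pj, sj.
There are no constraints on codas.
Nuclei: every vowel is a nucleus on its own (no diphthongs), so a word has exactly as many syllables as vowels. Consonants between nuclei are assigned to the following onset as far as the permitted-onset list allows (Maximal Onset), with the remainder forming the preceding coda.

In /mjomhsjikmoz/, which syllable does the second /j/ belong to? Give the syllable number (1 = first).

2

The vowels are o, i, o — 3 nuclei, so 3 syllables.
/o…i/ gap (V1→V2): /mhsj/ — longest licit onset from the right is /sj/, leaving /mh/ as coda.
/i…o/ gap (V2→V3): cluster /km/ — the longest permitted-onset suffix is /m/; onset = /m/, preceding coda = /k/.
So the parse is mjomh.sjik.moz.
The second /j/ is in the onset of syllable 2 (/sjik/).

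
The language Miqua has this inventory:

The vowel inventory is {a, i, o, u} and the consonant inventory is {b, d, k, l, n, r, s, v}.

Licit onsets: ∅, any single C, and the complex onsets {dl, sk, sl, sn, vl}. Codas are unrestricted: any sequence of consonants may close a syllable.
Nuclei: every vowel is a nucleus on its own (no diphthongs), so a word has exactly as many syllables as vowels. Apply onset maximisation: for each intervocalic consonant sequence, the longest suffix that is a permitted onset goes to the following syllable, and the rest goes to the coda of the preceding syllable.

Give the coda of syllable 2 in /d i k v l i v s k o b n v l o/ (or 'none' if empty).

v

The vowels are i, i, o, o — 4 nuclei, so 4 syllables.
σ1/σ2 boundary: /kvl/; trying suffixes from longest down, /vl/ is the first permitted one, so coda /k/ | onset /vl/.
σ2/σ3 boundary: /vsk/ splits as /v/ + /sk/ (/sk/ is the longest suffix that is a licit onset).
σ3/σ4 boundary: /bnvl/ splits as /bn/ + /vl/ (/vl/ is the longest suffix that is a licit onset).
Syllabification: dik.vliv.skobn.vlo.
Syllable 2 is /vliv/: onset /vl/, nucleus /i/, coda /v/.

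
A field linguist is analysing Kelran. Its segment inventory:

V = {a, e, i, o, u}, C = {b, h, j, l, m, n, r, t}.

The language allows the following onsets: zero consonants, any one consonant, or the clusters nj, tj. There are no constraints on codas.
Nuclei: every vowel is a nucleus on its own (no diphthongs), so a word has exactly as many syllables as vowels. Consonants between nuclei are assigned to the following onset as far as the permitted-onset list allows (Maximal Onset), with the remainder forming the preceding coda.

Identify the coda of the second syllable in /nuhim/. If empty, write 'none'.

Vowels present: u, i; each is a nucleus, giving 2 syllables.
Between /u/ (V1) and /i/ (V2): /h/ is a single consonant, so it becomes the next onset.
Putting it together: nu.him.
Syllable 2 is /him/: onset /h/, nucleus /i/, coda /m/.

m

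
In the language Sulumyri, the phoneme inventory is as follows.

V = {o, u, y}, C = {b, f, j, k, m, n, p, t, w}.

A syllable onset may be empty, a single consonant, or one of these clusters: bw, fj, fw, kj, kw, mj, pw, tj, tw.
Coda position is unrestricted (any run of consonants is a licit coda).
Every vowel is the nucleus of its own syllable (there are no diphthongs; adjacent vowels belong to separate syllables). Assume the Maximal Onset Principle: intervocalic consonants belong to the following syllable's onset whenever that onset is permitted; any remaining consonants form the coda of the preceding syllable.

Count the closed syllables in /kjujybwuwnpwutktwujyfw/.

3

Vowels present: u, y, u, u, u, y; each is a nucleus, giving 6 syllables.
V1 /u/ – V2 /y/: /j/ is a single consonant, so it becomes the next onset.
V2 /y/ – V3 /u/: cluster /bw/ — /bw/ is itself a permitted onset, so the whole cluster goes right; preceding coda = ∅.
V3 /u/ – V4 /u/: /wnpw/; trying suffixes from longest down, /pw/ is the first permitted one, so coda /wn/ | onset /pw/.
V4 /u/ – V5 /u/: /tktw/ — longest licit onset from the right is /tw/, leaving /tk/ as coda.
V5 /u/ – V6 /y/: /j/ is a single consonant, so it becomes the next onset.
Result: kju.jy.bwuwn.pwutk.twu.jyfw.
Classifying each syllable: /kju/ (open), /jy/ (open), /bwuwn/ (closed), /pwutk/ (closed), /twu/ (open), /jyfw/ (closed).
Closed syllables: 3.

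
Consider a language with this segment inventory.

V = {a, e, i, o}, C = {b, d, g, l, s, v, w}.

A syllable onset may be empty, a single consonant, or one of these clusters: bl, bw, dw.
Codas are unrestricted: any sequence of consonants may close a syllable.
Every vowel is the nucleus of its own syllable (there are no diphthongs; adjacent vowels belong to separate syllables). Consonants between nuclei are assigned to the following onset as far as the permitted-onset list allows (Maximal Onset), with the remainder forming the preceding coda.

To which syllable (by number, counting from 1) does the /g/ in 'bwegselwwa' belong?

1

Nuclei (vowels): e, e, a → 3 syllables.
/e…e/ gap (V1→V2): /gs/ splits as /g/ + /s/ (/s/ is the longest suffix that is a licit onset).
/e…a/ gap (V2→V3): cluster /lww/ — the longest permitted-onset suffix is /w/; onset = /w/, preceding coda = /lw/.
Putting it together: bweg.selw.wa.
The /g/ is in the coda of syllable 1 (/bweg/).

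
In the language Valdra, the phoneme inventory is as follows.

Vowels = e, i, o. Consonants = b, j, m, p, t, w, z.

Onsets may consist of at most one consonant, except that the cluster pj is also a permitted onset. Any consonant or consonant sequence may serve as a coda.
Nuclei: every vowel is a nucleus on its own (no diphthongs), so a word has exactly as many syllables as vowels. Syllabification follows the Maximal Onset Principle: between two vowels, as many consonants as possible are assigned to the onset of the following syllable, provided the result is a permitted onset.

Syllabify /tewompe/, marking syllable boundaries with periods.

te.wom.pe

The vowels are e, o, e — 3 nuclei, so 3 syllables.
Between /e/ (V1) and /o/ (V2): /w/ is a single consonant, so it becomes the next onset.
Between /o/ (V2) and /e/ (V3): cluster /mp/ — the longest permitted-onset suffix is /p/; onset = /p/, preceding coda = /m/.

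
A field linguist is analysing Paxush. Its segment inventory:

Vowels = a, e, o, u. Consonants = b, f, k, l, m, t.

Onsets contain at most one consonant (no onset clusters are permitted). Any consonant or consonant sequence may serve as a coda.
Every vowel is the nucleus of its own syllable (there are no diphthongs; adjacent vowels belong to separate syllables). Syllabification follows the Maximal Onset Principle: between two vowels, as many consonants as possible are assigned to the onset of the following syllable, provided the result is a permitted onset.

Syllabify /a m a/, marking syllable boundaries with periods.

a.ma

The vowels are a, a — 2 nuclei, so 2 syllables.
V1 /a/ – V2 /a/: just /m/ — single C goes to the following onset.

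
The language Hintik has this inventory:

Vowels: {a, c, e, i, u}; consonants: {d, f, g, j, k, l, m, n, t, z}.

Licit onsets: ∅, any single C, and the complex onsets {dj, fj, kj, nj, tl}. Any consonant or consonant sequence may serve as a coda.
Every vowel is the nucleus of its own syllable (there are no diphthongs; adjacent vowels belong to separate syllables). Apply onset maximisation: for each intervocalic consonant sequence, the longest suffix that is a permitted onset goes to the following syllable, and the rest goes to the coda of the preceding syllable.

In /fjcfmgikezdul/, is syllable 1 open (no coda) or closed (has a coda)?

closed

The vowels are c, i, e, u — 4 nuclei, so 4 syllables.
V1 /c/ – V2 /i/: /fmg/ splits as /fm/ + /g/ (/g/ is the longest suffix that is a licit onset).
V2 /i/ – V3 /e/: /k/ → onset of the next syllable (single consonants are always licit onsets).
V3 /e/ – V4 /u/: /zd/; trying suffixes from longest down, /d/ is the first permitted one, so coda /z/ | onset /d/.
Putting it together: fjcfm.gi.kez.dul.
Syllable 1 is /fjcfm/ with coda /fm/, so it is closed.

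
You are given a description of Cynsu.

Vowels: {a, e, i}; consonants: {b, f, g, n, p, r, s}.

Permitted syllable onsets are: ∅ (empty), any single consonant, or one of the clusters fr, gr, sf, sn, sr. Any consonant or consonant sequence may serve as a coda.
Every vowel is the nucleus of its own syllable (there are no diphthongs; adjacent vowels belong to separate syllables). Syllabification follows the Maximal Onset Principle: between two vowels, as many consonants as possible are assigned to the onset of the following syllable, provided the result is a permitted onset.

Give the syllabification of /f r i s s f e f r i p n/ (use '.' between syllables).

The vowels are i, e, i — 3 nuclei, so 3 syllables.
Between /i/ (V1) and /e/ (V2): /ssf/; trying suffixes from longest down, /sf/ is the first permitted one, so coda /s/ | onset /sf/.
Between /e/ (V2) and /i/ (V3): /fr/ is a licit onset in full, so it all attaches to the next syllable.

fris.sfe.fripn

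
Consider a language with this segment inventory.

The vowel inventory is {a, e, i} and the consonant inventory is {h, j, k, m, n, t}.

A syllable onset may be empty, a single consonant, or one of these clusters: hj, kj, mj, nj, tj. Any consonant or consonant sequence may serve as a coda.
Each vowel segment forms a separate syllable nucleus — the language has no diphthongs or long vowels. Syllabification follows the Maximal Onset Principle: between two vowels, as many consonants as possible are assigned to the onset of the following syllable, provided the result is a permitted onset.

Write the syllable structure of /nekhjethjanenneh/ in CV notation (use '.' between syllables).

Nuclei (vowels): e, e, a, e, e → 5 syllables.
/e…e/ gap (V1→V2): /khj/; trying suffixes from longest down, /hj/ is the first permitted one, so coda /k/ | onset /hj/.
/e…a/ gap (V2→V3): cluster /thj/ — the longest permitted-onset suffix is /hj/; onset = /hj/, preceding coda = /t/.
/a…e/ gap (V3→V4): /n/ → onset of the next syllable (single consonants are always licit onsets).
/e…e/ gap (V4→V5): /nn/ — longest licit onset from the right is /n/, leaving /n/ as coda.
Syllabification: nek.hjet.hja.nen.neh.
Mapping each syllable to C/V: /nek/ → CVC, /hjet/ → CCVC, /hja/ → CCV, /nen/ → CVC, /neh/ → CVC.

CVC.CCVC.CCV.CVC.CVC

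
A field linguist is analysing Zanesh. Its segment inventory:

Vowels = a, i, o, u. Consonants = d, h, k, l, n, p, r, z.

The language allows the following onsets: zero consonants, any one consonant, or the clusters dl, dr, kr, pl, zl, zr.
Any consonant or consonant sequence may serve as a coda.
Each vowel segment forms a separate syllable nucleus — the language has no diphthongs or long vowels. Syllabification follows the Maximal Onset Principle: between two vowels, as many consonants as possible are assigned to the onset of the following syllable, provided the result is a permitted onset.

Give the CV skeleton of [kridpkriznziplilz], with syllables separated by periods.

Vowels present: i, i, i, i; each is a nucleus, giving 4 syllables.
σ1/σ2 boundary: /dpkr/ — longest licit onset from the right is /kr/, leaving /dp/ as coda.
σ2/σ3 boundary: /znz/; trying suffixes from longest down, /z/ is the first permitted one, so coda /zn/ | onset /z/.
σ3/σ4 boundary: /pl/ is a licit onset in full, so it all attaches to the next syllable.
Syllabification: kridp.krizn.zi.plilz.
Mapping each syllable to C/V: /kridp/ → CCVCC, /krizn/ → CCVCC, /zi/ → CV, /plilz/ → CCVCC.

CCVCC.CCVCC.CV.CCVCC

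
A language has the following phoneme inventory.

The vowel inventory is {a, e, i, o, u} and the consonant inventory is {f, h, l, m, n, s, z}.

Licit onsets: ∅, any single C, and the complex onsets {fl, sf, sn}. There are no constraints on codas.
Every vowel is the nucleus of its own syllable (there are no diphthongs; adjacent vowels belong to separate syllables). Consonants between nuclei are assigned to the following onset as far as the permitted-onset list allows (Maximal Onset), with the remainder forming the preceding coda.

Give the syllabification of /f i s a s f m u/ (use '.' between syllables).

Nuclei (vowels): i, a, u → 3 syllables.
Between /i/ (V1) and /a/ (V2): just /s/ — single C goes to the following onset.
Between /a/ (V2) and /u/ (V3): /sfm/; trying suffixes from longest down, /m/ is the first permitted one, so coda /sf/ | onset /m/.

fi.sasf.mu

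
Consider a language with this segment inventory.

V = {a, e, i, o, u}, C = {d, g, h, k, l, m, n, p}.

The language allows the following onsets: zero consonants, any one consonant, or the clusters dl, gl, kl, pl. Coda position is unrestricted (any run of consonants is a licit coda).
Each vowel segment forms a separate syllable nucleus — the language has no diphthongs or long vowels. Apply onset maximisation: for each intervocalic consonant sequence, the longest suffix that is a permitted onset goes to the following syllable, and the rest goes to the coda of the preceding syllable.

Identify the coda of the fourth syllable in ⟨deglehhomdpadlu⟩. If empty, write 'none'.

none

Vowels present: e, e, o, a, u; each is a nucleus, giving 5 syllables.
σ1/σ2 boundary: /gl/ is a licit onset in full, so it all attaches to the next syllable.
σ2/σ3 boundary: /hh/ splits as /h/ + /h/ (/h/ is the longest suffix that is a licit onset).
σ3/σ4 boundary: cluster /mdp/ — the longest permitted-onset suffix is /p/; onset = /p/, preceding coda = /md/.
σ4/σ5 boundary: /dl/ is a licit onset in full, so it all attaches to the next syllable.
So the parse is de.gleh.homd.pa.dlu.
Syllable 4 is /pa/: onset /p/, nucleus /a/, coda ∅.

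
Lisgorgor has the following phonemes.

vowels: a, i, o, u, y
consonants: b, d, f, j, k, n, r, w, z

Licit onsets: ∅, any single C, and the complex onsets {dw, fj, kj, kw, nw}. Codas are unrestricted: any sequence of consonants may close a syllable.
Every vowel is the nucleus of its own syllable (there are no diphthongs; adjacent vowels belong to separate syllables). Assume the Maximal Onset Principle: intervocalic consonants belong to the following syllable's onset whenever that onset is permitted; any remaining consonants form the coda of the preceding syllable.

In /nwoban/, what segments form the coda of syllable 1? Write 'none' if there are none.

Nuclei (vowels): o, a → 2 syllables.
Between /o/ (V1) and /a/ (V2): just /b/ — single C goes to the following onset.
Syllabification: nwo.ban.
Syllable 1 is /nwo/: onset /nw/, nucleus /o/, coda ∅.

none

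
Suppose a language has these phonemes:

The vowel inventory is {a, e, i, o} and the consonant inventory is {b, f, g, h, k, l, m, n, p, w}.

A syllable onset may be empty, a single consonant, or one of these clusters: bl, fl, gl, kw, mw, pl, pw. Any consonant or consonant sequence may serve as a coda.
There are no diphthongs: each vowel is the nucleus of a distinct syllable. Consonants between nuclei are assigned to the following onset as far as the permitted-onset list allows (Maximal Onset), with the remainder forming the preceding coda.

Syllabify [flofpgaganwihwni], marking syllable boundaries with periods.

flofp.ga.gan.wihw.ni

Nuclei (vowels): o, a, a, i, i → 5 syllables.
Between /o/ (V1) and /a/ (V2): /fpg/ splits as /fp/ + /g/ (/g/ is the longest suffix that is a licit onset).
Between /a/ (V2) and /a/ (V3): /g/ is a single consonant, so it becomes the next onset.
Between /a/ (V3) and /i/ (V4): /nw/ — longest licit onset from the right is /w/, leaving /n/ as coda.
Between /i/ (V4) and /i/ (V5): /hwn/ — longest licit onset from the right is /n/, leaving /hw/ as coda.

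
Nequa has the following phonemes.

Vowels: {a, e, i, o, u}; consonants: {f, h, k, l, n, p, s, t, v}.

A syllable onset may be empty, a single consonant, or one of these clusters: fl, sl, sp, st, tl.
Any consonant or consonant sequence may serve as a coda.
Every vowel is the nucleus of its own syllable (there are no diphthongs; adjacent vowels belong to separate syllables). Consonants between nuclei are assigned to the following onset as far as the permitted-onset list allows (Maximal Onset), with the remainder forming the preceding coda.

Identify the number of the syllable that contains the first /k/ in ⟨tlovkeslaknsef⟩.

Vowels present: o, e, a, e; each is a nucleus, giving 4 syllables.
Between /o/ (V1) and /e/ (V2): cluster /vk/ — the longest permitted-onset suffix is /k/; onset = /k/, preceding coda = /v/.
Between /e/ (V2) and /a/ (V3): /sl/ — entire cluster is a permitted onset → onset /sl/, coda ∅.
Between /a/ (V3) and /e/ (V4): cluster /kns/ — the longest permitted-onset suffix is /s/; onset = /s/, preceding coda = /kn/.
Putting it together: tlov.ke.slakn.sef.
The first /k/ is in the onset of syllable 2 (/ke/).

2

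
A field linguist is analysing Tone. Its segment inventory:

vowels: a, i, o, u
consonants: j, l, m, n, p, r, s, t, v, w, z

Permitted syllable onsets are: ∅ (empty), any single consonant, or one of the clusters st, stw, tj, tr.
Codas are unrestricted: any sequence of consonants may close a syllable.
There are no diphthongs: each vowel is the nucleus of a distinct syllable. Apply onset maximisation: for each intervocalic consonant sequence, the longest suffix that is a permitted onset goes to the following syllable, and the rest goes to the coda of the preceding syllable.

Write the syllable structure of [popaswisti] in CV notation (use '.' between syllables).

The vowels are o, a, i, i — 4 nuclei, so 4 syllables.
σ1/σ2 boundary: /p/ is a single consonant, so it becomes the next onset.
σ2/σ3 boundary: /sw/ splits as /s/ + /w/ (/w/ is the longest suffix that is a licit onset).
σ3/σ4 boundary: /st/ — entire cluster is a permitted onset → onset /st/, coda ∅.
So the parse is po.pas.wi.sti.
Mapping each syllable to C/V: /po/ → CV, /pas/ → CVC, /wi/ → CV, /sti/ → CCV.

CV.CVC.CV.CCV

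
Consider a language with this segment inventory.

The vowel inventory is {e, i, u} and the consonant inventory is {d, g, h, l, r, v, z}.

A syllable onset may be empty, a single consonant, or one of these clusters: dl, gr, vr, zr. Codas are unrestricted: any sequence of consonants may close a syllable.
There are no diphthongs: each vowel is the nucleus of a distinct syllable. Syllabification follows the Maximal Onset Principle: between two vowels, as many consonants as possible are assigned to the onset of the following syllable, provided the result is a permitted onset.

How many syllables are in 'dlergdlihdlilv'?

3

Vowels present: e, i, i; each is a nucleus, giving 3 syllables.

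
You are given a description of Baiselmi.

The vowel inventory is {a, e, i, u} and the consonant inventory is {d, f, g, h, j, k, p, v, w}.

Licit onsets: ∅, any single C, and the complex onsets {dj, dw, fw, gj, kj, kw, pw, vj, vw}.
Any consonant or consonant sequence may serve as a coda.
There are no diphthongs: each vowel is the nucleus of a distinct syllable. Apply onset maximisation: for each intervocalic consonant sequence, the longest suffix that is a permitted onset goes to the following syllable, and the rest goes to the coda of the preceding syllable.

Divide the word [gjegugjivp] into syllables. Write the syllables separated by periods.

The vowels are e, u, i — 3 nuclei, so 3 syllables.
Between /e/ (V1) and /u/ (V2): just /g/ — single C goes to the following onset.
Between /u/ (V2) and /i/ (V3): /gj/ is a licit onset in full, so it all attaches to the next syllable.

gje.gu.gjivp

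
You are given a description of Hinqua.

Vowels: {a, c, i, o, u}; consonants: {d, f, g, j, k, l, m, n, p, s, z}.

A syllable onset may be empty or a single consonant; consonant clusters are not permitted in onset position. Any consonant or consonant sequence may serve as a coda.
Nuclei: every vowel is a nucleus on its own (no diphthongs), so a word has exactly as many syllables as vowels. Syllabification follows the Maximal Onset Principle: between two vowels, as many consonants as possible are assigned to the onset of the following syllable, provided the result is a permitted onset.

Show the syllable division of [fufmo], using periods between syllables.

Vowels present: u, o; each is a nucleus, giving 2 syllables.
/u…o/ gap (V1→V2): /fm/; trying suffixes from longest down, /m/ is the first permitted one, so coda /f/ | onset /m/.

fuf.mo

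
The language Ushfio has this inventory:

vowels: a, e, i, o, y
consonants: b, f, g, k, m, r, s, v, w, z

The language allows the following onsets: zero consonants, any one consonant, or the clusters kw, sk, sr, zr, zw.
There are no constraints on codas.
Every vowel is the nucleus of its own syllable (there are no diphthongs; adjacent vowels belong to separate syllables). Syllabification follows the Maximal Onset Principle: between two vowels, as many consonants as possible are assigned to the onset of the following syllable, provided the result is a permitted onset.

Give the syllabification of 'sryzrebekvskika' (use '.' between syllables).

The vowels are y, e, e, i, a — 5 nuclei, so 5 syllables.
σ1/σ2 boundary: /zr/ — entire cluster is a permitted onset → onset /zr/, coda ∅.
σ2/σ3 boundary: just /b/ — single C goes to the following onset.
σ3/σ4 boundary: /kvsk/; trying suffixes from longest down, /sk/ is the first permitted one, so coda /kv/ | onset /sk/.
σ4/σ5 boundary: just /k/ — single C goes to the following onset.

sry.zre.bekv.ski.ka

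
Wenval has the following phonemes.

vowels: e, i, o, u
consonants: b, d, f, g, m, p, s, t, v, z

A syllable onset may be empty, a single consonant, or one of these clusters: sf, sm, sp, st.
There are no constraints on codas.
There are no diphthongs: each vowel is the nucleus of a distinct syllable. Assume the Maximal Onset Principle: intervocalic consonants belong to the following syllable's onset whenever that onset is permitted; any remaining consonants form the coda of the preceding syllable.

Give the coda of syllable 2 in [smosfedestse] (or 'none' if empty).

none

Nuclei (vowels): o, e, e, e → 4 syllables.
Between /o/ (V1) and /e/ (V2): /sf/ is a licit onset in full, so it all attaches to the next syllable.
Between /e/ (V2) and /e/ (V3): /d/ is a single consonant, so it becomes the next onset.
Between /e/ (V3) and /e/ (V4): /sts/ — longest licit onset from the right is /s/, leaving /st/ as coda.
Putting it together: smo.sfe.dest.se.
Syllable 2 is /sfe/: onset /sf/, nucleus /e/, coda ∅.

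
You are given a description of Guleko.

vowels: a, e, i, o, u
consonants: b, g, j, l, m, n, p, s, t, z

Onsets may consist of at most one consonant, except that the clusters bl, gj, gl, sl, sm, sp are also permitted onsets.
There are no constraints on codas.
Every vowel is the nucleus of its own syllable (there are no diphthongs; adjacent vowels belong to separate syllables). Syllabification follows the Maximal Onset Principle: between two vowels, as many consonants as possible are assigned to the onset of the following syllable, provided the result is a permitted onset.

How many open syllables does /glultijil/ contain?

1

Nuclei (vowels): u, i, i → 3 syllables.
σ1/σ2 boundary: /lt/ splits as /l/ + /t/ (/t/ is the longest suffix that is a licit onset).
σ2/σ3 boundary: just /j/ — single C goes to the following onset.
So the parse is glul.ti.jil.
Classifying each syllable: /glul/ (closed), /ti/ (open), /jil/ (closed).
Open syllables: 1.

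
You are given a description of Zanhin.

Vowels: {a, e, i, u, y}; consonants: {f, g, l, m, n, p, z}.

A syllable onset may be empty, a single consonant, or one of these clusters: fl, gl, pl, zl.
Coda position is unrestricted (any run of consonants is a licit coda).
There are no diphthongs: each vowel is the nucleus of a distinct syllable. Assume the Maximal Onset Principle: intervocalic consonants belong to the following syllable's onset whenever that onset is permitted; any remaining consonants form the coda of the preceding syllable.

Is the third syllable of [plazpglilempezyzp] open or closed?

closed

The vowels are a, i, e, e, y — 5 nuclei, so 5 syllables.
σ1/σ2 boundary: /zpgl/ splits as /zp/ + /gl/ (/gl/ is the longest suffix that is a licit onset).
σ2/σ3 boundary: just /l/ — single C goes to the following onset.
σ3/σ4 boundary: /mp/ — longest licit onset from the right is /p/, leaving /m/ as coda.
σ4/σ5 boundary: /z/ → onset of the next syllable (single consonants are always licit onsets).
Result: plazp.gli.lem.pe.zyzp.
Syllable 3 is /lem/ with coda /m/, so it is closed.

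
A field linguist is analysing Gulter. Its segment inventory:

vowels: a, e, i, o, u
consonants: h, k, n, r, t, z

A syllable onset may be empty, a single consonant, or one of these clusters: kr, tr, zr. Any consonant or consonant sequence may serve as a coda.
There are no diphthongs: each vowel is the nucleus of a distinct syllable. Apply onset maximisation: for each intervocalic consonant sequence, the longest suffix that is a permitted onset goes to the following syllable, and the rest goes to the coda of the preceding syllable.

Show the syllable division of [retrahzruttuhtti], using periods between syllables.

Vowels present: e, a, u, u, i; each is a nucleus, giving 5 syllables.
Between /e/ (V1) and /a/ (V2): cluster /tr/ — /tr/ is itself a permitted onset, so the whole cluster goes right; preceding coda = ∅.
Between /a/ (V2) and /u/ (V3): /hzr/ splits as /h/ + /zr/ (/zr/ is the longest suffix that is a licit onset).
Between /u/ (V3) and /u/ (V4): /tt/; trying suffixes from longest down, /t/ is the first permitted one, so coda /t/ | onset /t/.
Between /u/ (V4) and /i/ (V5): /htt/ — longest licit onset from the right is /t/, leaving /ht/ as coda.

re.trah.zrut.tuht.ti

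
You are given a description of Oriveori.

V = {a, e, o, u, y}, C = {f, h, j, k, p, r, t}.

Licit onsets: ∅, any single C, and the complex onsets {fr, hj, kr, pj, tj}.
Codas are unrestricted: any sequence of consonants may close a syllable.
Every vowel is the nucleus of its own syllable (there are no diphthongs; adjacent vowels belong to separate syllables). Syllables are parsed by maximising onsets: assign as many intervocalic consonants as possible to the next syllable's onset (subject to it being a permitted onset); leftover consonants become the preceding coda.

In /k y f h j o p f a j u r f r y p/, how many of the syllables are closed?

Vowels present: y, o, a, u, y; each is a nucleus, giving 5 syllables.
/y…o/ gap (V1→V2): /fhj/; trying suffixes from longest down, /hj/ is the first permitted one, so coda /f/ | onset /hj/.
/o…a/ gap (V2→V3): /pf/ splits as /p/ + /f/ (/f/ is the longest suffix that is a licit onset).
/a…u/ gap (V3→V4): /j/ is a single consonant, so it becomes the next onset.
/u…y/ gap (V4→V5): /rfr/ — longest licit onset from the right is /fr/, leaving /r/ as coda.
Result: kyf.hjop.fa.jur.fryp.
Classifying each syllable: /kyf/ (closed), /hjop/ (closed), /fa/ (open), /jur/ (closed), /fryp/ (closed).
Closed syllables: 4.

4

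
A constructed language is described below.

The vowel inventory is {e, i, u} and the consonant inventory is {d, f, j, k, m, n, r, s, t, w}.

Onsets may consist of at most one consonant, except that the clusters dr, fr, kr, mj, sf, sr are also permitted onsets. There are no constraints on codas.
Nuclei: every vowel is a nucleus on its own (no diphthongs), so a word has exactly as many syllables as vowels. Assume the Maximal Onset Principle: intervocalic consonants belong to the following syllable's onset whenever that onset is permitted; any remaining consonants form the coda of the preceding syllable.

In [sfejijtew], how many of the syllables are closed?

2

Nuclei (vowels): e, i, e → 3 syllables.
V1 /e/ – V2 /i/: /j/ is a single consonant, so it becomes the next onset.
V2 /i/ – V3 /e/: /jt/ splits as /j/ + /t/ (/t/ is the longest suffix that is a licit onset).
So the parse is sfe.jij.tew.
Classifying each syllable: /sfe/ (open), /jij/ (closed), /tew/ (closed).
Closed syllables: 2.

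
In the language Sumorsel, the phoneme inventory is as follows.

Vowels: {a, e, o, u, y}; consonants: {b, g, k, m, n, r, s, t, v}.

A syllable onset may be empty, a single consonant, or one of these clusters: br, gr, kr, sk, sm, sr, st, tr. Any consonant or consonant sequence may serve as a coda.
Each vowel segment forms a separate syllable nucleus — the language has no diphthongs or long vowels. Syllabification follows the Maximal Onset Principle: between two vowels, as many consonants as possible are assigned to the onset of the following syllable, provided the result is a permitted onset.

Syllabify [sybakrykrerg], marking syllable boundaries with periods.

sy.ba.kry.krerg

Vowels present: y, a, y, e; each is a nucleus, giving 4 syllables.
Between /y/ (V1) and /a/ (V2): /b/ → onset of the next syllable (single consonants are always licit onsets).
Between /a/ (V2) and /y/ (V3): cluster /kr/ — /kr/ is itself a permitted onset, so the whole cluster goes right; preceding coda = ∅.
Between /y/ (V3) and /e/ (V4): /kr/ is a licit onset in full, so it all attaches to the next syllable.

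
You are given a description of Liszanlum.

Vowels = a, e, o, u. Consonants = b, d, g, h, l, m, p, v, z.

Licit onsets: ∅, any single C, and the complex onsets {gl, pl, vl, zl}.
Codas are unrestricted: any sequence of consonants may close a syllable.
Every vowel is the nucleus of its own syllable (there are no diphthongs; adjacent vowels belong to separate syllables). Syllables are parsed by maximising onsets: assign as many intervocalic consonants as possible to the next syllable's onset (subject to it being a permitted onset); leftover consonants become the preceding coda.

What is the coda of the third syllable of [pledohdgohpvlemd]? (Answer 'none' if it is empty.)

hp

The vowels are e, o, o, e — 4 nuclei, so 4 syllables.
/e…o/ gap (V1→V2): /d/ is a single consonant, so it becomes the next onset.
/o…o/ gap (V2→V3): /hdg/; trying suffixes from longest down, /g/ is the first permitted one, so coda /hd/ | onset /g/.
/o…e/ gap (V3→V4): cluster /hpvl/ — the longest permitted-onset suffix is /vl/; onset = /vl/, preceding coda = /hp/.
Result: ple.dohd.gohp.vlemd.
Syllable 3 is /gohp/: onset /g/, nucleus /o/, coda /hp/.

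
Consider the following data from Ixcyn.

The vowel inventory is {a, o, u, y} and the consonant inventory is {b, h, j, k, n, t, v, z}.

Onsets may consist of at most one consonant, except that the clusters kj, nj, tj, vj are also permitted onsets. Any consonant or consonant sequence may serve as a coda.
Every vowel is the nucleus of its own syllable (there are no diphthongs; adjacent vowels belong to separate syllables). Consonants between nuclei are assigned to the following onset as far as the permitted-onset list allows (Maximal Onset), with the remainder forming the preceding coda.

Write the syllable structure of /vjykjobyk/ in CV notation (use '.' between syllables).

CCV.CCV.CVC

The vowels are y, o, y — 3 nuclei, so 3 syllables.
/y…o/ gap (V1→V2): /kj/ is a licit onset in full, so it all attaches to the next syllable.
/o…y/ gap (V2→V3): just /b/ — single C goes to the following onset.
Putting it together: vjy.kjo.byk.
Mapping each syllable to C/V: /vjy/ → CCV, /kjo/ → CCV, /byk/ → CVC.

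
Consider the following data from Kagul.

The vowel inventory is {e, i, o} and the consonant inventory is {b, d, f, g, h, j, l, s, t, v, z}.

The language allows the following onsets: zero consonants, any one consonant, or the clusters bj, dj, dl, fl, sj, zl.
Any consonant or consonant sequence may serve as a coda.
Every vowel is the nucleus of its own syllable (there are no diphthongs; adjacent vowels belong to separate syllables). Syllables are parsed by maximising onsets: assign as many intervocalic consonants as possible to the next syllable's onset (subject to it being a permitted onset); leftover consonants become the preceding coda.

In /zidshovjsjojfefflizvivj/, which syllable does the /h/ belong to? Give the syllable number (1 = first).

2

Vowels present: i, o, o, e, i, i; each is a nucleus, giving 6 syllables.
/i…o/ gap (V1→V2): /dsh/ splits as /ds/ + /h/ (/h/ is the longest suffix that is a licit onset).
/o…o/ gap (V2→V3): /vjsj/ — longest licit onset from the right is /sj/, leaving /vj/ as coda.
/o…e/ gap (V3→V4): /jf/ splits as /j/ + /f/ (/f/ is the longest suffix that is a licit onset).
/e…i/ gap (V4→V5): /ffl/ splits as /f/ + /fl/ (/fl/ is the longest suffix that is a licit onset).
/i…i/ gap (V5→V6): /zv/; trying suffixes from longest down, /v/ is the first permitted one, so coda /z/ | onset /v/.
Syllabification: zids.hovj.sjoj.fef.fliz.vivj.
The /h/ is in the onset of syllable 2 (/hovj/).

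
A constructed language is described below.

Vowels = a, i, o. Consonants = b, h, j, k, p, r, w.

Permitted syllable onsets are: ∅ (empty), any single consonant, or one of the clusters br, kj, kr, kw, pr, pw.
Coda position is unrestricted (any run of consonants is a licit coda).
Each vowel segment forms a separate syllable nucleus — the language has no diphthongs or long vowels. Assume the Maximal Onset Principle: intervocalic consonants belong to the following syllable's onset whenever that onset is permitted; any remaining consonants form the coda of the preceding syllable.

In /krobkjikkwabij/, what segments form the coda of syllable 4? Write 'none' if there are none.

j

Vowels present: o, i, a, i; each is a nucleus, giving 4 syllables.
/o…i/ gap (V1→V2): /bkj/ — longest licit onset from the right is /kj/, leaving /b/ as coda.
/i…a/ gap (V2→V3): cluster /kkw/ — the longest permitted-onset suffix is /kw/; onset = /kw/, preceding coda = /k/.
/a…i/ gap (V3→V4): /b/ is a single consonant, so it becomes the next onset.
Syllabification: krob.kjik.kwa.bij.
Syllable 4 is /bij/: onset /b/, nucleus /i/, coda /j/.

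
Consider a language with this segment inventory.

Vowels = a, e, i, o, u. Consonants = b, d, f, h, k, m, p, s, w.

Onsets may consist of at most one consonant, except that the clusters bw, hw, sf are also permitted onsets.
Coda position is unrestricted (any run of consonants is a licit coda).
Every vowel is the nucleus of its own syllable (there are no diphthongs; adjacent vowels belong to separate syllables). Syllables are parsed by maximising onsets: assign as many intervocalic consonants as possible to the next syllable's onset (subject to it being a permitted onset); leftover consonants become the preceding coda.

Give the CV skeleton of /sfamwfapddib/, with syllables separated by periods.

The vowels are a, a, i — 3 nuclei, so 3 syllables.
V1 /a/ – V2 /a/: /mwf/ splits as /mw/ + /f/ (/f/ is the longest suffix that is a licit onset).
V2 /a/ – V3 /i/: cluster /pdd/ — the longest permitted-onset suffix is /d/; onset = /d/, preceding coda = /pd/.
Syllabification: sfamw.fapd.dib.
Mapping each syllable to C/V: /sfamw/ → CCVCC, /fapd/ → CVCC, /dib/ → CVC.

CCVCC.CVCC.CVC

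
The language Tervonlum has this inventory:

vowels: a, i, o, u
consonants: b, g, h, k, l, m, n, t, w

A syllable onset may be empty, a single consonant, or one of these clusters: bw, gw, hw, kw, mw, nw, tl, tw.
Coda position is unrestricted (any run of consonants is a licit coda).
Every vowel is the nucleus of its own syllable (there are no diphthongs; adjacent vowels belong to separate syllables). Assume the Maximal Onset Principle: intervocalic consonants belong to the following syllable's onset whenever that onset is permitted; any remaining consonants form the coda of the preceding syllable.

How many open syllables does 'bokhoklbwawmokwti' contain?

1

Vowels present: o, o, a, o, i; each is a nucleus, giving 5 syllables.
σ1/σ2 boundary: /kh/ — longest licit onset from the right is /h/, leaving /k/ as coda.
σ2/σ3 boundary: /klbw/; trying suffixes from longest down, /bw/ is the first permitted one, so coda /kl/ | onset /bw/.
σ3/σ4 boundary: /wm/ — longest licit onset from the right is /m/, leaving /w/ as coda.
σ4/σ5 boundary: /kwt/ — longest licit onset from the right is /t/, leaving /kw/ as coda.
Putting it together: bok.hokl.bwaw.mokw.ti.
Classifying each syllable: /bok/ (closed), /hokl/ (closed), /bwaw/ (closed), /mokw/ (closed), /ti/ (open).
Open syllables: 1.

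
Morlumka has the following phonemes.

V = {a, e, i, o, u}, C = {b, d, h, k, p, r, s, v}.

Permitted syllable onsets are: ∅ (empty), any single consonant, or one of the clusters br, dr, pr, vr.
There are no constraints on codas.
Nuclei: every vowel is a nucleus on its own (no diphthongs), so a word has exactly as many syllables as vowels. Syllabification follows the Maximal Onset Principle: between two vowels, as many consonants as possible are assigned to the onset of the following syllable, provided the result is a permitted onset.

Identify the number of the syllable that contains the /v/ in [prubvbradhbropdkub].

Nuclei (vowels): u, a, o, u → 4 syllables.
Between /u/ (V1) and /a/ (V2): /bvbr/ splits as /bv/ + /br/ (/br/ is the longest suffix that is a licit onset).
Between /a/ (V2) and /o/ (V3): /dhbr/ — longest licit onset from the right is /br/, leaving /dh/ as coda.
Between /o/ (V3) and /u/ (V4): /pdk/ — longest licit onset from the right is /k/, leaving /pd/ as coda.
Syllabification: prubv.bradh.bropd.kub.
The /v/ is in the coda of syllable 1 (/prubv/).

1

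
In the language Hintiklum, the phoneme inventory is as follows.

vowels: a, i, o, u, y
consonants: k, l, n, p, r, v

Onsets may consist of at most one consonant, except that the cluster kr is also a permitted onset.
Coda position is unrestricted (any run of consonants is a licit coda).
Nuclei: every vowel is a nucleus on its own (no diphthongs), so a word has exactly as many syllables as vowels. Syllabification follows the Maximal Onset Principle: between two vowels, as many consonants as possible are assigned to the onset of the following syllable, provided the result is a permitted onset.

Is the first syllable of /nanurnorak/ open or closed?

open

Vowels present: a, u, o, a; each is a nucleus, giving 4 syllables.
Between /a/ (V1) and /u/ (V2): just /n/ — single C goes to the following onset.
Between /u/ (V2) and /o/ (V3): /rn/ splits as /r/ + /n/ (/n/ is the longest suffix that is a licit onset).
Between /o/ (V3) and /a/ (V4): /r/ is a single consonant, so it becomes the next onset.
Syllabification: na.nur.no.rak.
Syllable 1 is /na/; it ends in its nucleus with no coda, so it is open.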